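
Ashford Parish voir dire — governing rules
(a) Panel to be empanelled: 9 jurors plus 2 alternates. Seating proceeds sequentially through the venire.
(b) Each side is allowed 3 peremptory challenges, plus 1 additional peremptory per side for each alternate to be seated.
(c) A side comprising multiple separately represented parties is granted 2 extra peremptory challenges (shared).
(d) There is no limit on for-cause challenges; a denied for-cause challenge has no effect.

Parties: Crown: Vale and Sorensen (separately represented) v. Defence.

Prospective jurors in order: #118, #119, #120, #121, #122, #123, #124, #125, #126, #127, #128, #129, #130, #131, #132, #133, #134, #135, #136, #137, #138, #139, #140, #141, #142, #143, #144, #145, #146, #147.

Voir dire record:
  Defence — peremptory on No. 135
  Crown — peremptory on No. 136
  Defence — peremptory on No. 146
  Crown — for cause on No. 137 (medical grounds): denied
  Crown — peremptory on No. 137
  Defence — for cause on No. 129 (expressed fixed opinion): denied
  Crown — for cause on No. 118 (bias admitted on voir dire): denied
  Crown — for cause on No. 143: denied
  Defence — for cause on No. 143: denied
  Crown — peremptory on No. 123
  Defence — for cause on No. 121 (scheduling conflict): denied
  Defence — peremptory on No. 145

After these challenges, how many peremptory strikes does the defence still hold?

2

Defence allotment: 3 base + 1 × 2 alternates = 5.
Defence peremptories used: #135, #146, #145 — 3 (for-cause on #129, #143, #121 don't count).
Remaining: 5 − 3 = 2.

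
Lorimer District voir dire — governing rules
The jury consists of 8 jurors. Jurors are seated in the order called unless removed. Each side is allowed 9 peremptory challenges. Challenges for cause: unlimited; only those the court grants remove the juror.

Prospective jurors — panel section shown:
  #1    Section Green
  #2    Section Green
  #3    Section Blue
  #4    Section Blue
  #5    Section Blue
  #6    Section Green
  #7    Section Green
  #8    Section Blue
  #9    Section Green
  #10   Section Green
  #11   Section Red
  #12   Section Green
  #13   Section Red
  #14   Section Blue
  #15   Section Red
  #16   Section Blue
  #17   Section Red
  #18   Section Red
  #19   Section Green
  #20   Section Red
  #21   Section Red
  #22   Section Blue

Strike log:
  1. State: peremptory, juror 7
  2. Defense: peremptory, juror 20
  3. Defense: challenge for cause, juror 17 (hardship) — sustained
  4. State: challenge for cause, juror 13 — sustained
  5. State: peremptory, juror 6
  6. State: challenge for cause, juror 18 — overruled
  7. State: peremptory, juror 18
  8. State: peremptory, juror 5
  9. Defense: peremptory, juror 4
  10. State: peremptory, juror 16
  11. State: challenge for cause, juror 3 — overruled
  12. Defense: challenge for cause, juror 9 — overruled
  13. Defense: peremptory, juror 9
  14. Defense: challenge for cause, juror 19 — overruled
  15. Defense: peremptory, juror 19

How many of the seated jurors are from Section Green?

4

Removed: #4, #5, #6, #7, #9, #13, #16, #17, #18, #19, #20.
Seated jurors 1–8: #1, #2, #3, #8, #10, #11, #12, #14.
Of those, in Section Green: #1, #2, #10, #12 → 4.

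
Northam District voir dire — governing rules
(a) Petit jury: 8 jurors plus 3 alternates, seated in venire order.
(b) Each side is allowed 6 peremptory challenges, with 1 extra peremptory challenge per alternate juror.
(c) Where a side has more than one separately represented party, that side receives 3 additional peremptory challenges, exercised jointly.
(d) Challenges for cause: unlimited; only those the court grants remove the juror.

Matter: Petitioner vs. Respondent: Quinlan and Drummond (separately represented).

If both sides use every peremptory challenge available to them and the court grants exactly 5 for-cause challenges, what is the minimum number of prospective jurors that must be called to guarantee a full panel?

37

Seats to fill: 8 + 3 alternates = 11.
Peremptories — Petitioner: 6 + 1×3 = 9; Respondent: 6 + 1×3 + 3 = 12; total 21.
For-cause removals: 5.
Minimum venire: 11 + 21 + 5 = 37.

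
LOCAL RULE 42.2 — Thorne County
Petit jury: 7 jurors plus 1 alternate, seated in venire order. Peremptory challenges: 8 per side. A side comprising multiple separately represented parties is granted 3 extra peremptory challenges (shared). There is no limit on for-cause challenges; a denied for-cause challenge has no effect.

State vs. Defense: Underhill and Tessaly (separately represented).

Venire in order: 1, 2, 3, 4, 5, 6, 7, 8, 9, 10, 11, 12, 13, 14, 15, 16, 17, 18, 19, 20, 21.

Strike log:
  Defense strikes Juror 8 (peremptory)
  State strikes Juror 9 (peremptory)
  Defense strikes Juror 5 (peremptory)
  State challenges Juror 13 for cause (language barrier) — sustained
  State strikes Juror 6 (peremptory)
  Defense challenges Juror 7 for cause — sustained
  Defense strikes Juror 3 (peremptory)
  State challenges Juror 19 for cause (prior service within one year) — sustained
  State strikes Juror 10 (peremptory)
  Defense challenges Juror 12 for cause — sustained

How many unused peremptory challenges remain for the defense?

8

Defense allotment: 8 base + 3 multi-party = 11.
Defense peremptories used: #8, #5, #3 — 3 (for-cause on #7, #12 don't count).
Remaining: 11 − 3 = 8.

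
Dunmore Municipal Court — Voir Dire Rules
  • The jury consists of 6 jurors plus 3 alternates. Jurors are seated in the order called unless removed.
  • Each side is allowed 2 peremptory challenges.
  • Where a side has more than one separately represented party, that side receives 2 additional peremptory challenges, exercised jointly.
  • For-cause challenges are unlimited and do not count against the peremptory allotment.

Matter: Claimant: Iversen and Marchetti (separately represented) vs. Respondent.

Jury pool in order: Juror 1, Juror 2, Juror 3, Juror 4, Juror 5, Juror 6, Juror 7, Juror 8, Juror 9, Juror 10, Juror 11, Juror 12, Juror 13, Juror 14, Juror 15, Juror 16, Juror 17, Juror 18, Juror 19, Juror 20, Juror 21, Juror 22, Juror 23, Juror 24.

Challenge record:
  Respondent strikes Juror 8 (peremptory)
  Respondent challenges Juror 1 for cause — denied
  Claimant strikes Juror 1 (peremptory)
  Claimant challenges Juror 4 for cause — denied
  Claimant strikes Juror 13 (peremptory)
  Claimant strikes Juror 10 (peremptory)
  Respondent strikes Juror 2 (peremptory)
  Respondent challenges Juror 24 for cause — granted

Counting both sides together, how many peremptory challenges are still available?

1

Claimant allotment: 2 base + 2 multi-party = 4. Respondent allotment: 2.
Claimant peremptories used: #1, #13, #10 — 3 (the for-cause on #4 doesn't count).
Respondent peremptories used: #8, #2 — 2 (for-cause on #1, #24 don't count).
Remaining: (4 − 3) + (2 − 2) = 1.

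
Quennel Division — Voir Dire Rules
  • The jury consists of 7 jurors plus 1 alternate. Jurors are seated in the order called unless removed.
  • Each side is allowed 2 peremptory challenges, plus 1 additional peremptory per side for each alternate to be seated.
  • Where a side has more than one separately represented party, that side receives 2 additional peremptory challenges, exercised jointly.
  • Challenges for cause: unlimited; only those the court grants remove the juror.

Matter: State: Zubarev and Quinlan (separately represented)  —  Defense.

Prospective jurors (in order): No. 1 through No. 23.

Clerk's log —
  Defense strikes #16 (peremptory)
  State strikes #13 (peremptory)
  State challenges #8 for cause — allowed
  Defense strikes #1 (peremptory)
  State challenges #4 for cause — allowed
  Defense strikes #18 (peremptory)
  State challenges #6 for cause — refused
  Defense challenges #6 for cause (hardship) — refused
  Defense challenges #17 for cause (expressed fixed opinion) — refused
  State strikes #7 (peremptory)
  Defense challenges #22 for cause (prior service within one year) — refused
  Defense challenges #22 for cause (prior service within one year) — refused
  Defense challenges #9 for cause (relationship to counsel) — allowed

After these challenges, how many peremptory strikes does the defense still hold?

Defense allotment: 2 base + 1 × 1 alternate = 3.
Defense peremptories used: #16, #1, #18 — 3 (for-cause on #6, #17, #22, #22, #9 don't count).
Remaining: 3 − 3 = 0.

0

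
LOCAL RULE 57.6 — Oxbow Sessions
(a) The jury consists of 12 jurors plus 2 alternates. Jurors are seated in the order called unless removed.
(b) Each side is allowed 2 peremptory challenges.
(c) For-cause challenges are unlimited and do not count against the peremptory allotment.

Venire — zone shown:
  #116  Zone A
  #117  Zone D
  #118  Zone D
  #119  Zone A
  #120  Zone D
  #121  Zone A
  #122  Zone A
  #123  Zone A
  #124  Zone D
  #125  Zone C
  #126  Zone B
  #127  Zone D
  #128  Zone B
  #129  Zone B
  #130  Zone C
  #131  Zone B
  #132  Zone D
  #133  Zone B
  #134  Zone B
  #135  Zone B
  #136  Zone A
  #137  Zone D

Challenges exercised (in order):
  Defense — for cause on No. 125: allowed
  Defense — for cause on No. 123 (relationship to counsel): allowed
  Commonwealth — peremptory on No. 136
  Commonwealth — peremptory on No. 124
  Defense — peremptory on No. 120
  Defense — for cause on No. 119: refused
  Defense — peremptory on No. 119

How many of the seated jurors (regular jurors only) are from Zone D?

4

Removed: #119, #120, #123, #124, #125, #136.
Seated jurors 1–12: #116, #117, #118, #121, #122, #126, #127, #128, #129, #130, #131, #132 (alternates #133, #134 not counted).
Of those, in Zone D: #117, #118, #127, #132 → 4.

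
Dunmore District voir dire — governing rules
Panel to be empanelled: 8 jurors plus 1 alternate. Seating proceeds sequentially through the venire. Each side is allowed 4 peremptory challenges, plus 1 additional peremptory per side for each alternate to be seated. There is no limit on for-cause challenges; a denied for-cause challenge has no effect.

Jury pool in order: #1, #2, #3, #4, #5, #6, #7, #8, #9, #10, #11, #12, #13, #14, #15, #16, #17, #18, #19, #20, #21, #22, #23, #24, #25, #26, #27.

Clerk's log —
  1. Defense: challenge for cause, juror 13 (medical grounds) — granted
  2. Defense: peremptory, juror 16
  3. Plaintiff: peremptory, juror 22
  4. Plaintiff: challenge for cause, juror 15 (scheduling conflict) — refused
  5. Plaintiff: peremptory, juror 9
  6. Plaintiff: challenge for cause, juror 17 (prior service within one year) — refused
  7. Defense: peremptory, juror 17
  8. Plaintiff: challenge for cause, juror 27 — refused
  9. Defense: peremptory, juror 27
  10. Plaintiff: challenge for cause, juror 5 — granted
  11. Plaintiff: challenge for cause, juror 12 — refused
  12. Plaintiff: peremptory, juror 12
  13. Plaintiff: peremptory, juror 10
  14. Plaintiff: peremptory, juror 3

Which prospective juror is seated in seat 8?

Removed: #3, #5, #9, #10, #12, #13, #16, #17, #22, #27. (#15 stays — for-cause denied.)
Seating in order: seats 1–8 → #1, #2, #4, #6, #7, #8, #11, #14; alternates → #15.
So seat 8 is #14.

14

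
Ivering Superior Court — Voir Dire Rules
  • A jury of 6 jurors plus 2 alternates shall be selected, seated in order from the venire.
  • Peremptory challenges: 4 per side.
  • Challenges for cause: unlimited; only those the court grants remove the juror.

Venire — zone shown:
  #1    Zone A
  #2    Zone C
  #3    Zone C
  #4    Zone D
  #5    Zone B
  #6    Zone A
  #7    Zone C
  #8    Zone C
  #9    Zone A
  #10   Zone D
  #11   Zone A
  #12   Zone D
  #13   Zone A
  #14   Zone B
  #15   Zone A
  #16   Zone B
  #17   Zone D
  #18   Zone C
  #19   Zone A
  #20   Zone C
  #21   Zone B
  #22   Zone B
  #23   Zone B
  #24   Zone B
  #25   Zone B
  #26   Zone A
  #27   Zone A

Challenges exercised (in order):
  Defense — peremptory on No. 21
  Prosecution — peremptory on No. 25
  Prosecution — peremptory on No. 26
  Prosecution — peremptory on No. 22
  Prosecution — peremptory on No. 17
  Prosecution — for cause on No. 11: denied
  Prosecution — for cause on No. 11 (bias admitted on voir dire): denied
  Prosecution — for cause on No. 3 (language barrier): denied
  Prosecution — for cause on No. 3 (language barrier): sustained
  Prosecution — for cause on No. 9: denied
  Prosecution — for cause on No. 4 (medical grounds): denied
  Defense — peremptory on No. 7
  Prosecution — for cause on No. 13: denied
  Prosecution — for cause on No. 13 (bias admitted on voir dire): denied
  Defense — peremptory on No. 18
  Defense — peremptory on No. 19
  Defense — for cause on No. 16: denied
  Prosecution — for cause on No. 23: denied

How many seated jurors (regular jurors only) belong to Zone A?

Removed: #3, #7, #17, #18, #19, #21, #22, #25, #26.
Seated jurors 1–6: #1, #2, #4, #5, #6, #8 (alternates #9, #10 not counted).
Of those, in Zone A: #1, #6 → 2.

2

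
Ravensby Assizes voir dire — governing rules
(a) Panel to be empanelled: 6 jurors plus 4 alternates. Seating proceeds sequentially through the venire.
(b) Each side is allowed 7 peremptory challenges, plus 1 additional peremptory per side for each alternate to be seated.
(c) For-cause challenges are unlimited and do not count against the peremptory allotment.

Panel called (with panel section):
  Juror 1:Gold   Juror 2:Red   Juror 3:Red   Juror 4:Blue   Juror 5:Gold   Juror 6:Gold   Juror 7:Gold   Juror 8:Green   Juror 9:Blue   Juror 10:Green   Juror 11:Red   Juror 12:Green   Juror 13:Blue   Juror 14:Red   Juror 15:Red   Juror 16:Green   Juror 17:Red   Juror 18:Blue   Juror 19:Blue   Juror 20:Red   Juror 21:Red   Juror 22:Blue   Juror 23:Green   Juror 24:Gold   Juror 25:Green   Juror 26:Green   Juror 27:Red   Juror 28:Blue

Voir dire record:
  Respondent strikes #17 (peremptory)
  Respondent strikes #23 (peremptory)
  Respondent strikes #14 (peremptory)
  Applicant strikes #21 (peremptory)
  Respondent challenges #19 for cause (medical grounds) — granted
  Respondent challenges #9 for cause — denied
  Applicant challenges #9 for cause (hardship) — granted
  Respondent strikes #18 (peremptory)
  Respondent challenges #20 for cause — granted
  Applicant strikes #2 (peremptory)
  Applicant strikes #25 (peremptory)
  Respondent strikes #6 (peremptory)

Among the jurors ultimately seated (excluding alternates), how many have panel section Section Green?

1

Removed: #2, #6, #9, #14, #17, #18, #19, #20, #21, #23, #25.
Seated jurors 1–6: #1, #3, #4, #5, #7, #8 (alternates #10, #11, #12, #13 not counted).
Of those, in Section Green: #8 → 1.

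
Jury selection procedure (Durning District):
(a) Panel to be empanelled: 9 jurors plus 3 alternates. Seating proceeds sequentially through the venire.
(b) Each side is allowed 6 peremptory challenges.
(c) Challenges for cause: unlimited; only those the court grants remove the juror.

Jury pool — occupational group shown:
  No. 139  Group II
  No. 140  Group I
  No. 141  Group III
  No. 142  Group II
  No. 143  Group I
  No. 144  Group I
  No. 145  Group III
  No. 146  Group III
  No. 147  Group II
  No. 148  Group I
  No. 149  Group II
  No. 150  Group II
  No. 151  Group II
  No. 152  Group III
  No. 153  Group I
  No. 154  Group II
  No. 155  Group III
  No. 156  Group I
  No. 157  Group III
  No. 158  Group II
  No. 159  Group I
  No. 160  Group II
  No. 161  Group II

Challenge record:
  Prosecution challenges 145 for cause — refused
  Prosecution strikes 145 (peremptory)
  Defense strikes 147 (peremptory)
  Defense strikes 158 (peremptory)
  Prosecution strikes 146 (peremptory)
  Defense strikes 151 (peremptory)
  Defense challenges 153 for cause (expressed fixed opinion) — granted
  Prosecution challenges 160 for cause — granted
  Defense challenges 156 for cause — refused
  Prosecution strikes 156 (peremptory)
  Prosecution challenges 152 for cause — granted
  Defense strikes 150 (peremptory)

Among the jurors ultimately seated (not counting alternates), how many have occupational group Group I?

Removed: #145, #146, #147, #150, #151, #152, #153, #156, #158, #160.
Seated jurors 1–9: #139, #140, #141, #142, #143, #144, #148, #149, #154 (alternates #155, #157, #159 not counted).
Of those, in Group I: #140, #143, #144, #148 → 4.

4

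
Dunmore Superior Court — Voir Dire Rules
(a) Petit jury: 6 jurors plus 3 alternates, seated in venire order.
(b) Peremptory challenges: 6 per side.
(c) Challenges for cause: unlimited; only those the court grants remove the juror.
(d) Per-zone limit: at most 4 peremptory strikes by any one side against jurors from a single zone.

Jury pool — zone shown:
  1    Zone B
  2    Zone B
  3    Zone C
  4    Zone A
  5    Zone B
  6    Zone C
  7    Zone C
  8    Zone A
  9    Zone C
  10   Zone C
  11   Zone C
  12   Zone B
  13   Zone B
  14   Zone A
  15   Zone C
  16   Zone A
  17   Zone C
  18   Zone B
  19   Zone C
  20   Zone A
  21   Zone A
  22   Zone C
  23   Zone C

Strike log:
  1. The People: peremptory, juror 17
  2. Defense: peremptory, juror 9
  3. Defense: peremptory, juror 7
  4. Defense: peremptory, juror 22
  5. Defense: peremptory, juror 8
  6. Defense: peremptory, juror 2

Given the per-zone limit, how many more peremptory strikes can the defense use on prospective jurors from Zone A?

Defense peremptories so far: #9, #7, #22, #8, #2 — 5 of 6 used, 1 left overall.
Against Zone A: #8 — 1 used; per-zone cap 4 leaves 3.
Binding limit: min(1, 3) = 1.

1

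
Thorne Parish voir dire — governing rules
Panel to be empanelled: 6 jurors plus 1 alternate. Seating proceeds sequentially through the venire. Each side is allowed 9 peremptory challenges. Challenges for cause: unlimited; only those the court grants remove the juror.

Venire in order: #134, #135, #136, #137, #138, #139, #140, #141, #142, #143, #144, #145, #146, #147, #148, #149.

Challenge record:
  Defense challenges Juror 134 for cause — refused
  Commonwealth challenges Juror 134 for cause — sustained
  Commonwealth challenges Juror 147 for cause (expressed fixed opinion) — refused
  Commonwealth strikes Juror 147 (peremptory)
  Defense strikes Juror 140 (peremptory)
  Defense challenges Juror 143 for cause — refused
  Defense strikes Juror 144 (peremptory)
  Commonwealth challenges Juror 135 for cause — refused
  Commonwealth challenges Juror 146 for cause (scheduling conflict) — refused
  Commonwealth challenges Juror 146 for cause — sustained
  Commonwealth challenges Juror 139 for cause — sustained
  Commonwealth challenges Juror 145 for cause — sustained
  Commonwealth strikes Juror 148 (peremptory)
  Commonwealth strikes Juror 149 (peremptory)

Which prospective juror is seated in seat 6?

142

Removed: #134, #139, #140, #144, #145, #146, #147, #148, #149. (#135, #143 stay — for-cause denied.)
Seating in order: seats 1–6 → #135, #136, #137, #138, #141, #142; alternates → #143.
So seat 6 is #142.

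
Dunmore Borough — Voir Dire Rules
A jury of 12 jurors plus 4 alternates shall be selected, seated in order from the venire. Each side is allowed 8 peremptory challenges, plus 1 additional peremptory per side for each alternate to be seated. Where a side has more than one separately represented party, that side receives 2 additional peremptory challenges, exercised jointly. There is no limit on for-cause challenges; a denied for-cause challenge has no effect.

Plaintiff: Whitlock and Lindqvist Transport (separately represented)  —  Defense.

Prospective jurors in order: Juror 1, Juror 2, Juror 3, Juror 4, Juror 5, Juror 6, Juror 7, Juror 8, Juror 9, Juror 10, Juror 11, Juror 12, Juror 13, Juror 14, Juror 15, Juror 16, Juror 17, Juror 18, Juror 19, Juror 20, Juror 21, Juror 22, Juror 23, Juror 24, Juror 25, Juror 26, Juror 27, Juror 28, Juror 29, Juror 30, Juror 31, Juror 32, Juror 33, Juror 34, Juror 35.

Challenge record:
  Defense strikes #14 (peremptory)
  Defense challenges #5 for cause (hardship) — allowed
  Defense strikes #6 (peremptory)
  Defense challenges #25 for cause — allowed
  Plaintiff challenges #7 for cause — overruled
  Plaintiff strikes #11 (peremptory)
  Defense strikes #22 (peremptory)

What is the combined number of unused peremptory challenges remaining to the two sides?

22

Plaintiff allotment: 8 base + 1 × 4 alternates + 2 multi-party = 14. Defense allotment: 8 base + 1 × 4 alternates = 12.
Plaintiff peremptories used: #11 — 1 (the for-cause on #7 doesn't count).
Defense peremptories used: #14, #6, #22 — 3 (for-cause on #5, #25 don't count).
Remaining: (14 − 1) + (12 − 3) = 22.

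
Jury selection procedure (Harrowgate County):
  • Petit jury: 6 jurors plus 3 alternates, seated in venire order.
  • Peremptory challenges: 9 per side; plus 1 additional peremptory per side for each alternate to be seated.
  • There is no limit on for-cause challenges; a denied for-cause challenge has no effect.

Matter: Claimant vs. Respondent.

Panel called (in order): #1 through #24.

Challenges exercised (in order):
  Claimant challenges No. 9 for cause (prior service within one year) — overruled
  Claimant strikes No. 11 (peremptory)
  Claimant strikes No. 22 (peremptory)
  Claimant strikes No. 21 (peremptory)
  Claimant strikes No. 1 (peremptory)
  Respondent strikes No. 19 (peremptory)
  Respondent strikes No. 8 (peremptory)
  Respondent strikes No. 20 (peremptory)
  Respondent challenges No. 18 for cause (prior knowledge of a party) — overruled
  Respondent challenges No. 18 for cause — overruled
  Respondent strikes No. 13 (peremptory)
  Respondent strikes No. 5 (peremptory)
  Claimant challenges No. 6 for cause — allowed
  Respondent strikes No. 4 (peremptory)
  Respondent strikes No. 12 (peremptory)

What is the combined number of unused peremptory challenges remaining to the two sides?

13

Claimant allotment: 9 base + 1 × 3 alternates = 12. Respondent allotment: 9 base + 1 × 3 alternates = 12.
Claimant peremptories used: #11, #22, #21, #1 — 4 (for-cause on #9, #6 don't count).
Respondent peremptories used: #19, #8, #20, #13, #5, #4, #12 — 7 (for-cause on #18, #18 don't count).
Remaining: (12 − 4) + (12 − 7) = 13.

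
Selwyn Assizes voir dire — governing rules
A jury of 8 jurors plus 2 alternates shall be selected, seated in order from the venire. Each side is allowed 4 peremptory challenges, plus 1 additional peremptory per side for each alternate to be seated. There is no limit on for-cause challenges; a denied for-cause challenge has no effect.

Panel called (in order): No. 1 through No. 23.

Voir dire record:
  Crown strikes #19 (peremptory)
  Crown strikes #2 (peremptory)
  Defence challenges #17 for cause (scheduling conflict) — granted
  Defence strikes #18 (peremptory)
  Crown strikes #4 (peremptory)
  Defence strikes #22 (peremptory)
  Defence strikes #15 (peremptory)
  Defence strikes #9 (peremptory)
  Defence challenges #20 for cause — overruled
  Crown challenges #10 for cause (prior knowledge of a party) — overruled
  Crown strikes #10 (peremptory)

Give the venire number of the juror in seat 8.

Removed: #2, #4, #9, #10, #15, #17, #18, #19, #22. (#20 stays — for-cause denied.)
Filling seats in venire order through position 8: #1, #3, #5, #6, #7, #8, #11, #12.
So seat 8 is #12.

12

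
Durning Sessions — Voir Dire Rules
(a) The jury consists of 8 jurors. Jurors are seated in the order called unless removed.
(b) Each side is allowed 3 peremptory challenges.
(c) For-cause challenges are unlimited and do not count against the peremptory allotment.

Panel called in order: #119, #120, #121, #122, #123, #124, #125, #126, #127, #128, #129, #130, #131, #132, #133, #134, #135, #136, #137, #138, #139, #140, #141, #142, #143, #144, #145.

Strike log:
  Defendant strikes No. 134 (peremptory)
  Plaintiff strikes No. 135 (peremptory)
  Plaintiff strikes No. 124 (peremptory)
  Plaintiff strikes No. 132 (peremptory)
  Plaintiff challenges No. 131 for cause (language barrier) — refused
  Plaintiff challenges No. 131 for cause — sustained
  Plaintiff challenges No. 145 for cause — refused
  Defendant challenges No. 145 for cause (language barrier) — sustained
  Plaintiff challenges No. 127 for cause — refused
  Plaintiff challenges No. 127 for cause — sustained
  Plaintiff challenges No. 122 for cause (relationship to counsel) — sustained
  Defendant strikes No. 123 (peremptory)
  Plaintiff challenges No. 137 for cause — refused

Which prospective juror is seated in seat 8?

130

Removed: #122, #123, #124, #127, #131, #132, #134, #135, #145. (#137 stays — for-cause denied.)
Seating in order: seats 1–8 → #119, #120, #121, #125, #126, #128, #129, #130.
So seat 8 is #130.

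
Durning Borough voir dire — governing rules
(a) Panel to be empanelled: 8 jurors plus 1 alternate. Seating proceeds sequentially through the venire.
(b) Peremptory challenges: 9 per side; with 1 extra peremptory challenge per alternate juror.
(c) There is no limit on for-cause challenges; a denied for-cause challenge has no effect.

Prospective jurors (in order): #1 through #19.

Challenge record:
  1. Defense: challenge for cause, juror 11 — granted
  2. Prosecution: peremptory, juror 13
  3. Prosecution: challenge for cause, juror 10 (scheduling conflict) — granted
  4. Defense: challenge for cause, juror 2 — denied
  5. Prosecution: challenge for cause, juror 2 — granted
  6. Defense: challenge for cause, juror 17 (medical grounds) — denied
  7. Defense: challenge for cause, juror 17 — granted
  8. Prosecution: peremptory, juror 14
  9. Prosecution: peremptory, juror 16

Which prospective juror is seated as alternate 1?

12

Removed: #2, #10, #11, #13, #14, #16, #17.
Filling seats in venire order through position 9: #1, #3, #4, #5, #6, #7, #8, #9, #12.
So alternate 1 is #12.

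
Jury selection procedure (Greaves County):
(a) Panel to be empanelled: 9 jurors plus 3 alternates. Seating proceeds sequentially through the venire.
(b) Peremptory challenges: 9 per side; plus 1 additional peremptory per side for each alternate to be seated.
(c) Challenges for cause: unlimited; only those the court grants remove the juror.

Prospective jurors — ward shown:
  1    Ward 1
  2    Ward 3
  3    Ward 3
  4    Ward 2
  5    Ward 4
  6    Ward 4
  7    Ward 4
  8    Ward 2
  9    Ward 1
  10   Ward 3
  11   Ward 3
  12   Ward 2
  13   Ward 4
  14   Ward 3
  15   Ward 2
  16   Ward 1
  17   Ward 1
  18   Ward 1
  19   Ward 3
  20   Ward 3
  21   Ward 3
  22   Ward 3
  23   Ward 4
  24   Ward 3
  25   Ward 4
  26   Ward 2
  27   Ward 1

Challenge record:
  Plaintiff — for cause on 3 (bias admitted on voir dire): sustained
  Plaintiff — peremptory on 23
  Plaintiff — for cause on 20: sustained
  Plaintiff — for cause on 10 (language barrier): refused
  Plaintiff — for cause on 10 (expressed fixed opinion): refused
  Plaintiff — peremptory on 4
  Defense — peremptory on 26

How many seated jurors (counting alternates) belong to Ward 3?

Removed: #3, #4, #20, #23, #26.
Seated (12 incl. alternates): #1, #2, #5, #6, #7, #8, #9, #10, #11, #12, #13, #14.
Of those, in Ward 3: #2, #10, #11, #14 → 4.

4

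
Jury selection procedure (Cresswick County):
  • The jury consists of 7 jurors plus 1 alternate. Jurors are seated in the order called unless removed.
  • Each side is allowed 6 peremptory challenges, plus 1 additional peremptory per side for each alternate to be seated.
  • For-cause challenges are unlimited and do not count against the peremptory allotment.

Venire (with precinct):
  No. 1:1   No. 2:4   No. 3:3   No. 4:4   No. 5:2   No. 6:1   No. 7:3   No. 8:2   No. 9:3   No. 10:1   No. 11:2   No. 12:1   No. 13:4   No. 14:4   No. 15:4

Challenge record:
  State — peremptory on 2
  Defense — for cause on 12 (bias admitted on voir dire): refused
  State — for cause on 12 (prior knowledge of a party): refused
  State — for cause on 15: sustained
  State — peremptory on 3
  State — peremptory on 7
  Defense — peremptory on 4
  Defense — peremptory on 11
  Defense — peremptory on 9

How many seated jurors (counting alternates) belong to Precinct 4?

Removed: #2, #3, #4, #7, #9, #11, #15.
Seated (8 incl. alternates): #1, #5, #6, #8, #10, #12, #13, #14.
Of those, in Precinct 4: #13, #14 → 2.

2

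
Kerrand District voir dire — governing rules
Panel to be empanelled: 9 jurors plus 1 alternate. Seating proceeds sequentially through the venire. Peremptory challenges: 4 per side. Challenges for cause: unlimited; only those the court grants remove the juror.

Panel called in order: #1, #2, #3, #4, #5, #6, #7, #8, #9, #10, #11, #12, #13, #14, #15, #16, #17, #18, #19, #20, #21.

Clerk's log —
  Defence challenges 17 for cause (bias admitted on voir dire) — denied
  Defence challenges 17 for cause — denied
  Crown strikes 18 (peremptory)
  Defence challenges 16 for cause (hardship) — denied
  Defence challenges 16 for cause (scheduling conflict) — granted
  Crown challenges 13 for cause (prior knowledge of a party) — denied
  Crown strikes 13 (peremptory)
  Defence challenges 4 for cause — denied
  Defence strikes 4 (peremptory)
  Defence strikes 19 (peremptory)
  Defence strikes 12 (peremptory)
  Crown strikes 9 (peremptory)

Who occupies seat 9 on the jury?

11

Removed: #4, #9, #12, #13, #16, #18, #19. (#17 stays — for-cause denied.)
Filling seats in venire order through position 9: #1, #2, #3, #5, #6, #7, #8, #10, #11.
So seat 9 is #11.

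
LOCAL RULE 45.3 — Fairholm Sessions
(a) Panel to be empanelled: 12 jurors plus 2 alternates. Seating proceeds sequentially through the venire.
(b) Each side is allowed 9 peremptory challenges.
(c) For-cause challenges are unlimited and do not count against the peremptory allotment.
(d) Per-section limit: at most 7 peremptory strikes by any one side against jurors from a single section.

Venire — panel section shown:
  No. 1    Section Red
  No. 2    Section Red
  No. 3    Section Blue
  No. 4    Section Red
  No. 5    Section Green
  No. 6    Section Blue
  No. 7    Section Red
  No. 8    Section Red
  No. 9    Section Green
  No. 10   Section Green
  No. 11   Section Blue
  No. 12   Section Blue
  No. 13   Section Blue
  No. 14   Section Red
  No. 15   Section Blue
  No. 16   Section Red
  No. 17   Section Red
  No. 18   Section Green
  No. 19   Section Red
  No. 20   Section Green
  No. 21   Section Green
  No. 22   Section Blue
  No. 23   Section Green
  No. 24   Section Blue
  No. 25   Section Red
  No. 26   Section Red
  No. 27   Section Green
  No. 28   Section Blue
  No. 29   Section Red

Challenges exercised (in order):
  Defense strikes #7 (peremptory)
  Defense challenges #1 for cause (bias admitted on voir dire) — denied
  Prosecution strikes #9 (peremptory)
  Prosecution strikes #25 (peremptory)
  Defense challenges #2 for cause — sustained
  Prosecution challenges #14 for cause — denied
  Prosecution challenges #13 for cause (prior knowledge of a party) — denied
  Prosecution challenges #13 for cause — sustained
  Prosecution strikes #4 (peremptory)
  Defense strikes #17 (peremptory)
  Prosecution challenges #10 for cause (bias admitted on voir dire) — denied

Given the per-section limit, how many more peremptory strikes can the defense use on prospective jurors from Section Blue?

7

Defense peremptories so far: #7, #17 — 2 of 9 used, 7 left overall.
Against Section Blue: none yet — per-section cap 7 leaves 7.
Binding limit: min(7, 7) = 7.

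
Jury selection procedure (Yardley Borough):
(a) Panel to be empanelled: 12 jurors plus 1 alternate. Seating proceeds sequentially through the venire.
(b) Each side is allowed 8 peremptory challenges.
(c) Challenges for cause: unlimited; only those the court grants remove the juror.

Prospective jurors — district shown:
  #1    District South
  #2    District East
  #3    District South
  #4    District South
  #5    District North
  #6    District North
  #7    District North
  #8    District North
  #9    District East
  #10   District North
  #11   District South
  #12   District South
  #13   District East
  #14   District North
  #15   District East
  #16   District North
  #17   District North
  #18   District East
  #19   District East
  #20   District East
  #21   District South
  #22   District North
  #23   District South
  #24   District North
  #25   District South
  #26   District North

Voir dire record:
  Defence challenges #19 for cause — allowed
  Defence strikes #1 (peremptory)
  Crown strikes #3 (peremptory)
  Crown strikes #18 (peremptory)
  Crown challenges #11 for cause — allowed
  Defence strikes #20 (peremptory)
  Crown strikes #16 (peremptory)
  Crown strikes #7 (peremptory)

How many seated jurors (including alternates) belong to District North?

Removed: #1, #3, #7, #11, #16, #18, #19, #20.
Seated (13 incl. alternates): #2, #4, #5, #6, #8, #9, #10, #12, #13, #14, #15, #17, #21.
Of those, in District North: #5, #6, #8, #10, #14, #17 → 6.

6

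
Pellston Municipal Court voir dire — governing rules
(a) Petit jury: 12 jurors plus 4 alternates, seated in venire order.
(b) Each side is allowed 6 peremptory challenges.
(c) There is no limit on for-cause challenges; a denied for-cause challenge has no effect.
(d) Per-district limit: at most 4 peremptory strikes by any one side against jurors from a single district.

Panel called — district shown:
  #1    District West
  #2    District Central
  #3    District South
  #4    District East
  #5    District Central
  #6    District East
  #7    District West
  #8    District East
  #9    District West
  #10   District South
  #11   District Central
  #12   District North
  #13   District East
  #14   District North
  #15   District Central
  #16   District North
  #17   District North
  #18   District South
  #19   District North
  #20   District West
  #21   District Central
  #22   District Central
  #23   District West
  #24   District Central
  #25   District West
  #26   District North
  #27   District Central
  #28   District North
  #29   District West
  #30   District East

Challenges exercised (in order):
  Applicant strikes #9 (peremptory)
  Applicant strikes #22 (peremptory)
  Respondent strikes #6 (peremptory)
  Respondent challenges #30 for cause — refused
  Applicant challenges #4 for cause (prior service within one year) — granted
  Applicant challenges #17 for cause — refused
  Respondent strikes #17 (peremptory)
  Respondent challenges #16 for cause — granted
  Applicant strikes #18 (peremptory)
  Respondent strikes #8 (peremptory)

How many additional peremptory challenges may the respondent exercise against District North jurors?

Respondent peremptories so far: #6, #17, #8 — 3 of 6 used, 3 left overall.
Against District North: #17 — 1 used; per-district cap 4 leaves 3.
Binding limit: min(3, 3) = 3.

3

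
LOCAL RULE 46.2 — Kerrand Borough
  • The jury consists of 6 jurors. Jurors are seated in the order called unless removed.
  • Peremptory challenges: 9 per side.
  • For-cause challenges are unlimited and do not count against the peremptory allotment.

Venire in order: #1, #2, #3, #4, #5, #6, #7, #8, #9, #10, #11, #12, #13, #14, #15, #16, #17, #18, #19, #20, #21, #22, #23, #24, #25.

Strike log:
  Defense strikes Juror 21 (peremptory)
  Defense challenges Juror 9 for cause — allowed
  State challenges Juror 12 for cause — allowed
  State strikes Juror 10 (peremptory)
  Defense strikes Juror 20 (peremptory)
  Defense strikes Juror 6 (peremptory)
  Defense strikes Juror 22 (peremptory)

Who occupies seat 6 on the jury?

Removed: #6, #9, #10, #12, #20, #21, #22.
Filling seats in venire order through position 6: #1, #2, #3, #4, #5, #7.
So seat 6 is #7.

7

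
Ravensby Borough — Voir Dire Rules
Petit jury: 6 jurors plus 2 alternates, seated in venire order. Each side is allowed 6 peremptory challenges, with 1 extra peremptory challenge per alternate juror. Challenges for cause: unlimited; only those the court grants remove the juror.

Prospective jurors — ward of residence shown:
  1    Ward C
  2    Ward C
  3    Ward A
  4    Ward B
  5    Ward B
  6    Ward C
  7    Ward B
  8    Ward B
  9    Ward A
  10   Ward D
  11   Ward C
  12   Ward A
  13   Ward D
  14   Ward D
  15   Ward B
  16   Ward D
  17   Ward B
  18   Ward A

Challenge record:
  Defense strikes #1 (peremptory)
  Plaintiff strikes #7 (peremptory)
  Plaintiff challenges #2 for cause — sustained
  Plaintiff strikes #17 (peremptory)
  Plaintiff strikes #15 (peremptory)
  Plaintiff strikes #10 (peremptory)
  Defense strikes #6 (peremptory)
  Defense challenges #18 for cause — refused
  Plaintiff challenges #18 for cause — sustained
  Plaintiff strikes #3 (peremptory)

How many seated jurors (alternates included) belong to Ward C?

1

Removed: #1, #2, #3, #6, #7, #10, #15, #17, #18.
Seated (8 incl. alternates): #4, #5, #8, #9, #11, #12, #13, #14.
Of those, in Ward C: #11 → 1.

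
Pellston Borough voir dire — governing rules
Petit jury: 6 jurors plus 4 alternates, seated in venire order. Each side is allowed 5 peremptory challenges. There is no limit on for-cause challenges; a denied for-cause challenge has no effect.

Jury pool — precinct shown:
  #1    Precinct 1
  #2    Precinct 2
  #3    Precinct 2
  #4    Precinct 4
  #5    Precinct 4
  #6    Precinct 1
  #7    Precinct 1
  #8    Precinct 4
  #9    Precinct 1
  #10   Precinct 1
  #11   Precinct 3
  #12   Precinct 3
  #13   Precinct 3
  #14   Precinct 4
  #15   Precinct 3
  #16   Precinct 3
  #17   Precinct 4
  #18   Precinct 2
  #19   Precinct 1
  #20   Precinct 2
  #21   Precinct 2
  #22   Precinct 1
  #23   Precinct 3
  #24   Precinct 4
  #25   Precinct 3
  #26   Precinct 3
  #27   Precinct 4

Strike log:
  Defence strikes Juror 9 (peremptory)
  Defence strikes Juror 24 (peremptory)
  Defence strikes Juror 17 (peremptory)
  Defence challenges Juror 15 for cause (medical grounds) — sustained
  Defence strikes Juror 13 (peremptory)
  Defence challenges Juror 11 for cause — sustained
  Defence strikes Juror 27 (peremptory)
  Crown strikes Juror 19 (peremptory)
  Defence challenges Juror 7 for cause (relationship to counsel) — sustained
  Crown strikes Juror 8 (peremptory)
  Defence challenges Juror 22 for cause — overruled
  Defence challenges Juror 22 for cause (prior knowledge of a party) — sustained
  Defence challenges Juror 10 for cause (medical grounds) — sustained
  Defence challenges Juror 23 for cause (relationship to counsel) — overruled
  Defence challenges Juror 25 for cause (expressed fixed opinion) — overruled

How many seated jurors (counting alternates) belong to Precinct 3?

Removed: #7, #8, #9, #10, #11, #13, #15, #17, #19, #22, #24, #27.
Seated (10 incl. alternates): #1, #2, #3, #4, #5, #6, #12, #14, #16, #18.
Of those, in Precinct 3: #12, #16 → 2.

2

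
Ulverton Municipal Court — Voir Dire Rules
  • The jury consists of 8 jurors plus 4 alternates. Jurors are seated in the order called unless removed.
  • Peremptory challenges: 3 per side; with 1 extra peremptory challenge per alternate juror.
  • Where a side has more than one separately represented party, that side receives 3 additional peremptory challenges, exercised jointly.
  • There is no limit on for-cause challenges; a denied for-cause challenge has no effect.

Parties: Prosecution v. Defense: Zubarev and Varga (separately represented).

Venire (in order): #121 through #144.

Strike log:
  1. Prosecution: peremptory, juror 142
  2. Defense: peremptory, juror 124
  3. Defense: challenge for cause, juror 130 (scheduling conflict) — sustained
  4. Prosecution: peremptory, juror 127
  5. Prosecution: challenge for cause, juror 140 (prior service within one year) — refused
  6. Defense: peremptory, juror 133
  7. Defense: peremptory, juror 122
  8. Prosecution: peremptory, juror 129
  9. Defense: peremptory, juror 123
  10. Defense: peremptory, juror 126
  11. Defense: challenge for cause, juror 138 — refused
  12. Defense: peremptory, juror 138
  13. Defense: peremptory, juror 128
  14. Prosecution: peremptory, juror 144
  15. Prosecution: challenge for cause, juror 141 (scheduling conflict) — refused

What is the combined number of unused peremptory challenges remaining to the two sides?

6

Prosecution allotment: 3 base + 1 × 4 alternates = 7. Defense allotment: 3 base + 1 × 4 alternates + 3 multi-party = 10.
Prosecution peremptories used: #142, #127, #129, #144 — 4 (for-cause on #140, #141 don't count).
Defense peremptories used: #124, #133, #122, #123, #126, #138, #128 — 7 (for-cause on #130, #138 don't count).
Remaining: (7 − 4) + (10 − 7) = 6.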